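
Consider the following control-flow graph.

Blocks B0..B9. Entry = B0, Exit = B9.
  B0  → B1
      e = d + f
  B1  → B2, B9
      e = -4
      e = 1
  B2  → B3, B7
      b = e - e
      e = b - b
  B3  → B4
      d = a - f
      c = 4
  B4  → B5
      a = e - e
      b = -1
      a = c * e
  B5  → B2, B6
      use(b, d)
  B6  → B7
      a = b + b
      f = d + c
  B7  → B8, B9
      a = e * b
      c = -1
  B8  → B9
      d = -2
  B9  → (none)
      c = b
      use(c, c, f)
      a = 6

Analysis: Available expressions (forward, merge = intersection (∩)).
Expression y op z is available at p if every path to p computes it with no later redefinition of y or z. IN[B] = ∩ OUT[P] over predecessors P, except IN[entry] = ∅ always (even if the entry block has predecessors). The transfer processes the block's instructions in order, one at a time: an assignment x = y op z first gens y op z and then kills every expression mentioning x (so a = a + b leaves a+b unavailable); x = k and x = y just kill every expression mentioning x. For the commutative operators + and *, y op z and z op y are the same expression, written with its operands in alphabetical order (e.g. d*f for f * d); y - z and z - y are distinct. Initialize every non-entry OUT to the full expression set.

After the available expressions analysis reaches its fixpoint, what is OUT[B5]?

Per-block solution:
  B0:  IN={}  OUT={d+f}
  B1:  IN={d+f}  OUT={d+f}
  B2:  IN={}  OUT={b-b}
  B3:  IN={b-b}  OUT={a-f, b-b}
  B4:  IN={a-f, b-b}  OUT={c*e, e-e}
  B5:  IN={c*e, e-e}  OUT={c*e, e-e}
  B6:  IN={c*e, e-e}  OUT={b+b, c*e, c+d, e-e}
  B7:  IN={}  OUT={b*e}
  B8:  IN={b*e}  OUT={b*e}
  B9:  IN={}  OUT={}

Merge at B5: IN[B5] = OUT[B4] = {c*e, e-e}
Applying B5's transfer function to that IN value gives OUT[B5] (row B5 above).

Answer: {c*e, e-e}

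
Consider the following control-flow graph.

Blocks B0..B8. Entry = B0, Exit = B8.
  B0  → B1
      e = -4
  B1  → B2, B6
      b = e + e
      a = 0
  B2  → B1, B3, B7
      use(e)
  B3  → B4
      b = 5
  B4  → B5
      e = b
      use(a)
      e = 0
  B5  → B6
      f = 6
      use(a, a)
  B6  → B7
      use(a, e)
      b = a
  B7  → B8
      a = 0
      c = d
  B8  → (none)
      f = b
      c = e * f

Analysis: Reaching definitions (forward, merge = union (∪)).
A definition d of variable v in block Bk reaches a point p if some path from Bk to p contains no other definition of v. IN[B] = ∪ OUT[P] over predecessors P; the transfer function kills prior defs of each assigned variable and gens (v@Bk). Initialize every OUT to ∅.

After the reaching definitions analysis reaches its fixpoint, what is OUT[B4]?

Answer: {a@B1, b@B3, e@B4}

Working:
Per-block solution:
  B0:   IN={}   OUT={e@B0}
  B1:   IN={a@B1, b@B1, e@B0}   OUT={a@B1, b@B1, e@B0}
  B2:   IN={a@B1, b@B1, e@B0}   OUT={a@B1, b@B1, e@B0}
  B3:   IN={a@B1, b@B1, e@B0}   OUT={a@B1, b@B3, e@B0}
  B4:   IN={a@B1, b@B3, e@B0}   OUT={a@B1, b@B3, e@B4}
  B5:   IN={a@B1, b@B3, e@B4}   OUT={a@B1, b@B3, e@B4, f@B5}
  B6:   IN={a@B1, b@B1, b@B3, e@B0, e@B4, f@B5}   OUT={a@B1, b@B6, e@B0, e@B4, f@B5}
  B7:   IN={a@B1, b@B1, b@B6, e@B0, e@B4, f@B5}   OUT={a@B7, b@B1, b@B6, c@B7, e@B0, e@B4, f@B5}
  B8:   IN={a@B7, b@B1, b@B6, c@B7, e@B0, e@B4, f@B5}   OUT={a@B7, b@B1, b@B6, c@B8, e@B0, e@B4, f@B8}

Merge at B4: IN[B4] = OUT[B3] = {a@B1, b@B3, e@B0}
Applying B4's transfer function to that IN value gives OUT[B4] (row B4 above).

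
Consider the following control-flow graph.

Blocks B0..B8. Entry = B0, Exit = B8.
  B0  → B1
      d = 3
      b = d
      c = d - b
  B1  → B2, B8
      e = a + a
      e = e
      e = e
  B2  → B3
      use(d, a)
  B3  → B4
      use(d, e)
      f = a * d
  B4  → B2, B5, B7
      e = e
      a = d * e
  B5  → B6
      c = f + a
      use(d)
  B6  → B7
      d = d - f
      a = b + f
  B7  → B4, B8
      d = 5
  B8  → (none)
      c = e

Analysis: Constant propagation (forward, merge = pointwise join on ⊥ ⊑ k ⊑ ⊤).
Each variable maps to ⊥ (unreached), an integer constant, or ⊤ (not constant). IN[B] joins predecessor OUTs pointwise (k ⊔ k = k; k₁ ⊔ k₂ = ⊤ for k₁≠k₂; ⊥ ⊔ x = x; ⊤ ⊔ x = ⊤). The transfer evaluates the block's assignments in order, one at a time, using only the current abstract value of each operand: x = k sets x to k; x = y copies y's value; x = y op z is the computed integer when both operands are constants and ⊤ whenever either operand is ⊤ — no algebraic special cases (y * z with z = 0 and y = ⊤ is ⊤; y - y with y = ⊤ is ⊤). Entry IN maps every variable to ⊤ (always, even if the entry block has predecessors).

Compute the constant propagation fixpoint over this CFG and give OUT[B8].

Answer: {a: ⊤, b: 3, c: ⊤, d: ⊤, e: ⊤, f: ⊤}

Working:
Fixpoint table:
  B0:  IN=(all ⊤)  OUT={b:3, c:0, d:3; rest ⊤}
  B1:  IN={b:3, c:0, d:3; rest ⊤}  OUT={b:3, c:0, d:3; rest ⊤}
  B2:  IN={b:3; rest ⊤}  OUT={b:3; rest ⊤}
  B3:  IN={b:3; rest ⊤}  OUT={b:3; rest ⊤}
  B4:  IN={b:3; rest ⊤}  OUT={b:3; rest ⊤}
  B5:  IN={b:3; rest ⊤}  OUT={b:3; rest ⊤}
  B6:  IN={b:3; rest ⊤}  OUT={b:3; rest ⊤}
  B7:  IN={b:3; rest ⊤}  OUT={b:3, d:5; rest ⊤}
  B8:  IN={b:3; rest ⊤}  OUT={b:3; rest ⊤}

Merge at B8: IN[B8] = OUT[B1] ⊔ OUT[B7] = {a: ⊤, b: 3, c: ⊤, d: ⊤, e: ⊤, f: ⊤}
Applying B8's transfer function to that IN value gives OUT[B8] (row B8 above).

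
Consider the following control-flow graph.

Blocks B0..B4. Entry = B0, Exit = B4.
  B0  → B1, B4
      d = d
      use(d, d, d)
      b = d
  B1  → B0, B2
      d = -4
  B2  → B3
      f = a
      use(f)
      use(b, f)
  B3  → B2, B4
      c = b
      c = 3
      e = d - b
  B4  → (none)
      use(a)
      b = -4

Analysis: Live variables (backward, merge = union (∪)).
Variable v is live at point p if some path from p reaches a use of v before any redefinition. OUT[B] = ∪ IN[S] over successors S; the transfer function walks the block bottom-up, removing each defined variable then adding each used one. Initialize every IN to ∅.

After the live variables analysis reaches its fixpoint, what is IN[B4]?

Converged values:
  B0:   IN={a, d}   OUT={a, b}
  B1:   IN={a, b}   OUT={a, b, d}
  B2:   IN={a, b, d}   OUT={a, b, d}
  B3:   IN={a, b, d}   OUT={a, b, d}
  B4:   IN={a}   OUT={}

B4 is the boundary node: OUT[B4] = {}
Applying B4's transfer function to that OUT value gives IN[B4] (row B4 above).

Answer: {a}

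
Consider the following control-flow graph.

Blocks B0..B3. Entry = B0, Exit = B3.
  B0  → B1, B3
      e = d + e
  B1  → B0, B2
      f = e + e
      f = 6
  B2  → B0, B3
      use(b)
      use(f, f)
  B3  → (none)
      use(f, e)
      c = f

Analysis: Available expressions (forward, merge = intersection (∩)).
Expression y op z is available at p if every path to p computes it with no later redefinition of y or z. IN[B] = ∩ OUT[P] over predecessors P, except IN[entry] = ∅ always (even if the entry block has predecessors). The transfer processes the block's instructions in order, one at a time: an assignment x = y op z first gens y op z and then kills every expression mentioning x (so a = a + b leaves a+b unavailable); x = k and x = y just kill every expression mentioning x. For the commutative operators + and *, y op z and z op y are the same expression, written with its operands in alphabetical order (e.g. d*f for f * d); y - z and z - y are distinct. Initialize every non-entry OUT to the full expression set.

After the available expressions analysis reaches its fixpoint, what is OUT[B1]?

Per-block solution:
  B0:  IN={}  OUT={}
  B1:  IN={}  OUT={e+e}
  B2:  IN={e+e}  OUT={e+e}
  B3:  IN={}  OUT={}

Merge at B1: IN[B1] = OUT[B0] = {}
Applying B1's transfer function to that IN value gives OUT[B1] (row B1 above).

Answer: {e+e}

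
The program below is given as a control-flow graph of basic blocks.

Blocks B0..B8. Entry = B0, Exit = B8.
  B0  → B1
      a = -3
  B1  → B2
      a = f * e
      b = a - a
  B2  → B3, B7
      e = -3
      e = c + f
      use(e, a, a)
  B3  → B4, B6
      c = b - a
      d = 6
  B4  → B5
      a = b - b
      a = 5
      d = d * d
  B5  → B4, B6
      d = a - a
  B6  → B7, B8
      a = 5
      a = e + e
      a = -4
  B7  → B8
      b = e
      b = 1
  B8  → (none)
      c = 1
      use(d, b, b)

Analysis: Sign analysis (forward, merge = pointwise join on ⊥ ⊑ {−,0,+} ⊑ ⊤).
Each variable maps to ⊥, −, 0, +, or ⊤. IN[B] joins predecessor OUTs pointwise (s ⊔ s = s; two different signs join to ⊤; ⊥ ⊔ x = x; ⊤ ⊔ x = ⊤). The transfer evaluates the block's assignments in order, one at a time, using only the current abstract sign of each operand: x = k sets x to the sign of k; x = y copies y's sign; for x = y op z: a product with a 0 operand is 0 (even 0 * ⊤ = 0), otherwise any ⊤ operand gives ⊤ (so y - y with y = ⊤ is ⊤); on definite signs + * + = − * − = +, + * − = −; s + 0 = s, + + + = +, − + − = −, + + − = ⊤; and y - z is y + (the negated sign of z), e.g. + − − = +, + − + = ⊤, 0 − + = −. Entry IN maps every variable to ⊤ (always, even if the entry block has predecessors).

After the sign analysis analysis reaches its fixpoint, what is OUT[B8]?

Answer: {a: ⊤, b: ⊤, c: +, d: ⊤, e: ⊤, f: ⊤}

Trace:
Fixpoint table:
  B0:  IN=(all ⊤)  OUT={a:-; rest ⊤}
  B1:  IN={a:-; rest ⊤}  OUT=(all ⊤)
  B2:  IN=(all ⊤)  OUT=(all ⊤)
  B3:  IN=(all ⊤)  OUT={d:+; rest ⊤}
  B4:  IN=(all ⊤)  OUT={a:+; rest ⊤}
  B5:  IN={a:+; rest ⊤}  OUT={a:+; rest ⊤}
  B6:  IN=(all ⊤)  OUT={a:-; rest ⊤}
  B7:  IN=(all ⊤)  OUT={b:+; rest ⊤}
  B8:  IN=(all ⊤)  OUT={c:+; rest ⊤}

Merge at B8: IN[B8] = OUT[B6] ⊔ OUT[B7] = {a: ⊤, b: ⊤, c: ⊤, d: ⊤, e: ⊤, f: ⊤}
Applying B8's transfer function to that IN value gives OUT[B8] (row B8 above).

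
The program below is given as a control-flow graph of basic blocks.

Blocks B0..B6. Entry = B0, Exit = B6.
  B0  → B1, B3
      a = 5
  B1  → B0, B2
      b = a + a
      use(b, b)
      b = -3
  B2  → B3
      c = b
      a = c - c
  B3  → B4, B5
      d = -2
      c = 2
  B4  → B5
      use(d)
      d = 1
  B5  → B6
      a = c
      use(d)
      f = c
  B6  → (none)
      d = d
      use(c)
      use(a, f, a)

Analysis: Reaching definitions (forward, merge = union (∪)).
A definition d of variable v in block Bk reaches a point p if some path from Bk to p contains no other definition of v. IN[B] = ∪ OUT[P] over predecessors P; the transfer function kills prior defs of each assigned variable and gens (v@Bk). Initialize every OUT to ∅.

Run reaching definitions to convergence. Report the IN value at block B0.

Per-block solution:
  B0:   IN={a@B0, b@B1}   OUT={a@B0, b@B1}
  B1:   IN={a@B0, b@B1}   OUT={a@B0, b@B1}
  B2:   IN={a@B0, b@B1}   OUT={a@B2, b@B1, c@B2}
  B3:   IN={a@B0, a@B2, b@B1, c@B2}   OUT={a@B0, a@B2, b@B1, c@B3, d@B3}
  B4:   IN={a@B0, a@B2, b@B1, c@B3, d@B3}   OUT={a@B0, a@B2, b@B1, c@B3, d@B4}
  B5:   IN={a@B0, a@B2, b@B1, c@B3, d@B3, d@B4}   OUT={a@B5, b@B1, c@B3, d@B3, d@B4, f@B5}
  B6:   IN={a@B5, b@B1, c@B3, d@B3, d@B4, f@B5}   OUT={a@B5, b@B1, c@B3, d@B6, f@B5}

Merge at B0 (entry node, so the boundary value {} is joined with the incoming edge(s)): IN[B0] = {} ⊔ OUT[B1] = {a@B0, b@B1}

Answer: {a@B0, b@B1}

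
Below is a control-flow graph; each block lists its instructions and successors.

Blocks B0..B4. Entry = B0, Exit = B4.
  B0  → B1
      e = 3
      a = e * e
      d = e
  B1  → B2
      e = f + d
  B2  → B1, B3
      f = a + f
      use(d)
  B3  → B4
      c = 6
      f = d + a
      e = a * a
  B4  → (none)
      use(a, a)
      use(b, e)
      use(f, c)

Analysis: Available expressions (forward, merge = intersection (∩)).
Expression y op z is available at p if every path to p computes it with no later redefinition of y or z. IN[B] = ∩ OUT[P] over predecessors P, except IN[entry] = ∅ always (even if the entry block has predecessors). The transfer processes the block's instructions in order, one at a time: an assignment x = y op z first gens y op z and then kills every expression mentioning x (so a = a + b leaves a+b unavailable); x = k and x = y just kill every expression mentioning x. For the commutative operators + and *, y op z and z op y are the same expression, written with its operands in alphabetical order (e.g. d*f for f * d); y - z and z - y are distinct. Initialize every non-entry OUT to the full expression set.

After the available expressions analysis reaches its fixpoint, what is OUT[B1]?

Answer: {d+f}

Trace:
Per-block solution:
  B0:   IN={}   OUT={e*e}
  B1:   IN={}   OUT={d+f}
  B2:   IN={d+f}   OUT={}
  B3:   IN={}   OUT={a*a, a+d}
  B4:   IN={a*a, a+d}   OUT={a*a, a+d}

Merge at B1: IN[B1] = OUT[B0] ∩ OUT[B2] = {}
Applying B1's transfer function to that IN value gives OUT[B1] (row B1 above).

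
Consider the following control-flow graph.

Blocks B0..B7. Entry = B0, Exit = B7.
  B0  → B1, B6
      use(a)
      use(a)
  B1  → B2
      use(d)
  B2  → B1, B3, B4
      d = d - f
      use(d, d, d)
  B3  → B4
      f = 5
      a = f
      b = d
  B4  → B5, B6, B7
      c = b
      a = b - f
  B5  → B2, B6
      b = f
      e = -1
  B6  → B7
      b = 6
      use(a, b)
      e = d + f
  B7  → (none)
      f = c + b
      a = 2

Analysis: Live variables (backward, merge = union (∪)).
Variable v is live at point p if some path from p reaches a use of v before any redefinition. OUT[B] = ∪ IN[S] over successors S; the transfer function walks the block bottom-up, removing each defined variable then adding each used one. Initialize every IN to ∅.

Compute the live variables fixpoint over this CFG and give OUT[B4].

Answer: {a, b, c, d, f}

Trace:
Fixpoint table:
  B0:   IN={a, b, c, d, f}   OUT={a, b, c, d, f}
  B1:   IN={b, d, f}   OUT={b, d, f}
  B2:   IN={b, d, f}   OUT={b, d, f}
  B3:   IN={d}   OUT={b, d, f}
  B4:   IN={b, d, f}   OUT={a, b, c, d, f}
  B5:   IN={a, c, d, f}   OUT={a, b, c, d, f}
  B6:   IN={a, c, d, f}   OUT={b, c}
  B7:   IN={b, c}   OUT={}

Merge at B4: OUT[B4] = IN[B5] ⊔ IN[B6] ⊔ IN[B7] = {a, b, c, d, f}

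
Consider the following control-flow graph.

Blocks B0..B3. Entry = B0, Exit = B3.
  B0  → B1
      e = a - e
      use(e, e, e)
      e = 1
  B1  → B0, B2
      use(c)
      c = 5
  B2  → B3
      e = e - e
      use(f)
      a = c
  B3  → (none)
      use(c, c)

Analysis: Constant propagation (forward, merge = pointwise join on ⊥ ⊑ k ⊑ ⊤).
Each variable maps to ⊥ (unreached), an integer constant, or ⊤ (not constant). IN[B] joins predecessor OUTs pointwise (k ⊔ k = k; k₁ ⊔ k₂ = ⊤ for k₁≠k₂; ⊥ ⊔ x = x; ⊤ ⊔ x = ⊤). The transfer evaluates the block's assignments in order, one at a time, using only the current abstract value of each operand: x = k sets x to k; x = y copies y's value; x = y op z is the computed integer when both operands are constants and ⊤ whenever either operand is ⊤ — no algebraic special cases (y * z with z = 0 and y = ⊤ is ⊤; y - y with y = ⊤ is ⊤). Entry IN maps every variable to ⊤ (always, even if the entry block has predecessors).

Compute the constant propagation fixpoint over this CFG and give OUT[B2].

Answer: {a: 5, b: ⊤, c: 5, d: ⊤, e: 0, f: ⊤}

Derivation:
Per-block solution:
  B0: | IN=(all ⊤) | OUT={e:1; rest ⊤}
  B1: | IN={e:1; rest ⊤} | OUT={c:5, e:1; rest ⊤}
  B2: | IN={c:5, e:1; rest ⊤} | OUT={a:5, c:5, e:0; rest ⊤}
  B3: | IN={a:5, c:5, e:0; rest ⊤} | OUT={a:5, c:5, e:0; rest ⊤}

Merge at B2: IN[B2] = OUT[B1] = {a: ⊤, b: ⊤, c: 5, d: ⊤, e: 1, f: ⊤}
Applying B2's transfer function to that IN value gives OUT[B2] (row B2 above).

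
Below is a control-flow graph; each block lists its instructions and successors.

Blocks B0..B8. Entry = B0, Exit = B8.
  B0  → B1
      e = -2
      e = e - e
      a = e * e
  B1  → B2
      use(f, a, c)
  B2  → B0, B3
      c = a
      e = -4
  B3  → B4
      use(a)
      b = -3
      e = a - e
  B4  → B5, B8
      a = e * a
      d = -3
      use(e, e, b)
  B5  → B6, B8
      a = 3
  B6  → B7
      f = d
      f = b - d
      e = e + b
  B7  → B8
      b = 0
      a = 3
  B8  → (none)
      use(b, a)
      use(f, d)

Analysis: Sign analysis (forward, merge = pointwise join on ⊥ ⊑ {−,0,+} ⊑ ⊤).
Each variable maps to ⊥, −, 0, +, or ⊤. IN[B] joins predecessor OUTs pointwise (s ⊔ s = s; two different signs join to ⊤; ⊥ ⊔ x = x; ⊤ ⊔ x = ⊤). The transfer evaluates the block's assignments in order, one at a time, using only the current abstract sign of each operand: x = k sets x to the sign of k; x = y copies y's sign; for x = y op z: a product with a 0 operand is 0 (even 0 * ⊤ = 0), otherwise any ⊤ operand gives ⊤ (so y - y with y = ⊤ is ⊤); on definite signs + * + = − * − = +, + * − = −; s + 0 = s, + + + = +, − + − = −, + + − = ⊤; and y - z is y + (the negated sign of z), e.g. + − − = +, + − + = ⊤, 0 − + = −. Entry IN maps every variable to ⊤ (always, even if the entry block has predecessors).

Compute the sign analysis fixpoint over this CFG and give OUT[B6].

Converged values:
  B0:   IN=(all ⊤)   OUT=(all ⊤)
  B1:   IN=(all ⊤)   OUT=(all ⊤)
  B2:   IN=(all ⊤)   OUT={e:-; rest ⊤}
  B3:   IN={e:-; rest ⊤}   OUT={b:-; rest ⊤}
  B4:   IN={b:-; rest ⊤}   OUT={b:-, d:-; rest ⊤}
  B5:   IN={b:-, d:-; rest ⊤}   OUT={a:+, b:-, d:-; rest ⊤}
  B6:   IN={a:+, b:-, d:-; rest ⊤}   OUT={a:+, b:-, d:-; rest ⊤}
  B7:   IN={a:+, b:-, d:-; rest ⊤}   OUT={a:+, b:0, d:-; rest ⊤}
  B8:   IN={d:-; rest ⊤}   OUT={d:-; rest ⊤}

Merge at B6: IN[B6] = OUT[B5] = {a: +, b: -, c: ⊤, d: -, e: ⊤, f: ⊤}
Applying B6's transfer function to that IN value gives OUT[B6] (row B6 above).

Answer: {a: +, b: -, c: ⊤, d: -, e: ⊤, f: ⊤}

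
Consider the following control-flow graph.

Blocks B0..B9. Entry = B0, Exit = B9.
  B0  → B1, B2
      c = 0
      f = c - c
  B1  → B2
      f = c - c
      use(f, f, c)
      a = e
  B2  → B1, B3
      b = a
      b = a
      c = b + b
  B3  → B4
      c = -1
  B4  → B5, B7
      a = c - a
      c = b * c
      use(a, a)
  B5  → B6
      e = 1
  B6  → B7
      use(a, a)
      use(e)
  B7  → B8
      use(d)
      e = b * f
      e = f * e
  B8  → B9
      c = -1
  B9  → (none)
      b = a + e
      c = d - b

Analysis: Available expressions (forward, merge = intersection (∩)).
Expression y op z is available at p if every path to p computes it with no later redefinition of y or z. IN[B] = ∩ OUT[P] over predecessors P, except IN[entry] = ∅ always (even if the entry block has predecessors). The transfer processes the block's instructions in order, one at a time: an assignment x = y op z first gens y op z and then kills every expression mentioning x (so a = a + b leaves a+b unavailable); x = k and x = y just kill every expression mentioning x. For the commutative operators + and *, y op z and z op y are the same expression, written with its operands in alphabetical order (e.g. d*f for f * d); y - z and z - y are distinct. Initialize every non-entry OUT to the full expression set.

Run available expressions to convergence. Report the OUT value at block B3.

Answer: {b+b}

Working:
Fixpoint table:
  B0:   IN={}   OUT={c-c}
  B1:   IN={}   OUT={c-c}
  B2:   IN={c-c}   OUT={b+b}
  B3:   IN={b+b}   OUT={b+b}
  B4:   IN={b+b}   OUT={b+b}
  B5:   IN={b+b}   OUT={b+b}
  B6:   IN={b+b}   OUT={b+b}
  B7:   IN={b+b}   OUT={b*f, b+b}
  B8:   IN={b*f, b+b}   OUT={b*f, b+b}
  B9:   IN={b*f, b+b}   OUT={a+e, d-b}

Merge at B3: IN[B3] = OUT[B2] = {b+b}
Applying B3's transfer function to that IN value gives OUT[B3] (row B3 above).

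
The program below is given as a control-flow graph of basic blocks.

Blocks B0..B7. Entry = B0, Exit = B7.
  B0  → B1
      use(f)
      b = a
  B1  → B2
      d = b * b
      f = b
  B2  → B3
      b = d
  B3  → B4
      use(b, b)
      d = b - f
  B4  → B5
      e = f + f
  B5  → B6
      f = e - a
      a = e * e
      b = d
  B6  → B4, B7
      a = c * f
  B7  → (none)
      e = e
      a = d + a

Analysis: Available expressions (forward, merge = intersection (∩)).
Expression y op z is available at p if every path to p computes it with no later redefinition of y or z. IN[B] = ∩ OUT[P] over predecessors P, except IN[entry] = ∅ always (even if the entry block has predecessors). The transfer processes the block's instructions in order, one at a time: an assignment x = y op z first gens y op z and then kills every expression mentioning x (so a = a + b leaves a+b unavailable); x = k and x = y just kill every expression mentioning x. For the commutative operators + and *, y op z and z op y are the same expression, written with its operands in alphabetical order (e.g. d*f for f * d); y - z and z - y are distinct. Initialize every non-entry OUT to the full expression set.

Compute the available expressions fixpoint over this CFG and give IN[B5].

Answer: {f+f}

Trace:
Converged values:
  B0: | IN={} | OUT={}
  B1: | IN={} | OUT={b*b}
  B2: | IN={b*b} | OUT={}
  B3: | IN={} | OUT={b-f}
  B4: | IN={} | OUT={f+f}
  B5: | IN={f+f} | OUT={e*e}
  B6: | IN={e*e} | OUT={c*f, e*e}
  B7: | IN={c*f, e*e} | OUT={c*f}

Merge at B5: IN[B5] = OUT[B4] = {f+f}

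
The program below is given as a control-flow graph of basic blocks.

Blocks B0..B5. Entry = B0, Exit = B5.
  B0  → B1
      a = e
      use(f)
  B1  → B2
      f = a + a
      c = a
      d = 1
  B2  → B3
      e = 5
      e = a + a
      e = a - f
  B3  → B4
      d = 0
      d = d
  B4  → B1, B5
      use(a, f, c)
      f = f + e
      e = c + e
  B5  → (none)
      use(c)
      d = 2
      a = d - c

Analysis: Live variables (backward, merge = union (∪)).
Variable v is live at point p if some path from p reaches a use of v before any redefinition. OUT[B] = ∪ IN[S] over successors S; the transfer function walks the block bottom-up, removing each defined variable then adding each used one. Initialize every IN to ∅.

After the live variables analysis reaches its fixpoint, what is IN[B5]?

Per-block solution:
  B0:   IN={e, f}   OUT={a}
  B1:   IN={a}   OUT={a, c, f}
  B2:   IN={a, c, f}   OUT={a, c, e, f}
  B3:   IN={a, c, e, f}   OUT={a, c, e, f}
  B4:   IN={a, c, e, f}   OUT={a, c}
  B5:   IN={c}   OUT={}

B5 is the boundary node: OUT[B5] = {}
Applying B5's transfer function to that OUT value gives IN[B5] (row B5 above).

Answer: {c}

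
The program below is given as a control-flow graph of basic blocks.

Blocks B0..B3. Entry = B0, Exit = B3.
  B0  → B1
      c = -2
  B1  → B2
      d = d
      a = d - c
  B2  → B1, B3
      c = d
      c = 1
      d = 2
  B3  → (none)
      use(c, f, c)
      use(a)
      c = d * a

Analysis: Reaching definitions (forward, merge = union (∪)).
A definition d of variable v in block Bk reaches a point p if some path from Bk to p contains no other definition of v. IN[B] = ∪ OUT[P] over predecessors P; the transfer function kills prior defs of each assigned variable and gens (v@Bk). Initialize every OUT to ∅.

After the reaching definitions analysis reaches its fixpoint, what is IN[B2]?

Converged values:
  B0:   IN={}   OUT={c@B0}
  B1:   IN={a@B1, c@B0, c@B2, d@B2}   OUT={a@B1, c@B0, c@B2, d@B1}
  B2:   IN={a@B1, c@B0, c@B2, d@B1}   OUT={a@B1, c@B2, d@B2}
  B3:   IN={a@B1, c@B2, d@B2}   OUT={a@B1, c@B3, d@B2}

Merge at B2: IN[B2] = OUT[B1] = {a@B1, c@B0, c@B2, d@B1}

Answer: {a@B1, c@B0, c@B2, d@B1}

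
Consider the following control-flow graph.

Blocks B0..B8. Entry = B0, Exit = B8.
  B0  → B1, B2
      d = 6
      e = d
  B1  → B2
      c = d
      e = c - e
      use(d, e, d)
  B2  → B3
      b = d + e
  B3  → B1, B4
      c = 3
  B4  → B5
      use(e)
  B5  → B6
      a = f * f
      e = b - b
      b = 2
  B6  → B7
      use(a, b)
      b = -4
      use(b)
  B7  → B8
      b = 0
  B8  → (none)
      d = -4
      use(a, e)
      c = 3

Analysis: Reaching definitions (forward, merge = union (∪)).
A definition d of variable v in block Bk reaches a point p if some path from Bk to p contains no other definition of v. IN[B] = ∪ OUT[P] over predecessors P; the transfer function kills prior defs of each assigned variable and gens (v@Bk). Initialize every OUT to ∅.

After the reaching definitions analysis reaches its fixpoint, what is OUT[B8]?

Answer: {a@B5, b@B7, c@B8, d@B8, e@B5}

Working:
Per-block solution:
  B0: | IN={} | OUT={d@B0, e@B0}
  B1: | IN={b@B2, c@B3, d@B0, e@B0, e@B1} | OUT={b@B2, c@B1, d@B0, e@B1}
  B2: | IN={b@B2, c@B1, d@B0, e@B0, e@B1} | OUT={b@B2, c@B1, d@B0, e@B0, e@B1}
  B3: | IN={b@B2, c@B1, d@B0, e@B0, e@B1} | OUT={b@B2, c@B3, d@B0, e@B0, e@B1}
  B4: | IN={b@B2, c@B3, d@B0, e@B0, e@B1} | OUT={b@B2, c@B3, d@B0, e@B0, e@B1}
  B5: | IN={b@B2, c@B3, d@B0, e@B0, e@B1} | OUT={a@B5, b@B5, c@B3, d@B0, e@B5}
  B6: | IN={a@B5, b@B5, c@B3, d@B0, e@B5} | OUT={a@B5, b@B6, c@B3, d@B0, e@B5}
  B7: | IN={a@B5, b@B6, c@B3, d@B0, e@B5} | OUT={a@B5, b@B7, c@B3, d@B0, e@B5}
  B8: | IN={a@B5, b@B7, c@B3, d@B0, e@B5} | OUT={a@B5, b@B7, c@B8, d@B8, e@B5}

Merge at B8: IN[B8] = OUT[B7] = {a@B5, b@B7, c@B3, d@B0, e@B5}
Applying B8's transfer function to that IN value gives OUT[B8] (row B8 above).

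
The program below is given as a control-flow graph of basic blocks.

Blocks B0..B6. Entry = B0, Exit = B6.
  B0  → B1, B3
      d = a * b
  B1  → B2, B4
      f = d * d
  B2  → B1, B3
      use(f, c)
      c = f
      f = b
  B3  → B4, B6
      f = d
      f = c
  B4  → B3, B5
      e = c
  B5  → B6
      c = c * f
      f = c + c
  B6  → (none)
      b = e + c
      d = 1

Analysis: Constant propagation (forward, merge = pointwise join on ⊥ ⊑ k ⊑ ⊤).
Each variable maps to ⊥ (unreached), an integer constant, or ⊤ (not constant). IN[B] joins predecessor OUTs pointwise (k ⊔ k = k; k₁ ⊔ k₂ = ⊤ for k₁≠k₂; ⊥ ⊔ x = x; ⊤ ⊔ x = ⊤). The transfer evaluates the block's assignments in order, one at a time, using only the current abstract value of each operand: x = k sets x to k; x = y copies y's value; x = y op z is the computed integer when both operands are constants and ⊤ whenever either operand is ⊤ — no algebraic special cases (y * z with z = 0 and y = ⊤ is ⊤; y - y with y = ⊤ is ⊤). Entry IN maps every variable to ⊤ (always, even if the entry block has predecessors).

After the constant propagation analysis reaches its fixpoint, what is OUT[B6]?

Answer: {a: ⊤, b: ⊤, c: ⊤, d: 1, e: ⊤, f: ⊤}

Working:
Converged values:
  B0: | IN=(all ⊤) | OUT=(all ⊤)
  B1: | IN=(all ⊤) | OUT=(all ⊤)
  B2: | IN=(all ⊤) | OUT=(all ⊤)
  B3: | IN=(all ⊤) | OUT=(all ⊤)
  B4: | IN=(all ⊤) | OUT=(all ⊤)
  B5: | IN=(all ⊤) | OUT=(all ⊤)
  B6: | IN=(all ⊤) | OUT={d:1; rest ⊤}

Merge at B6: IN[B6] = OUT[B3] ⊔ OUT[B5] = {a: ⊤, b: ⊤, c: ⊤, d: ⊤, e: ⊤, f: ⊤}
Applying B6's transfer function to that IN value gives OUT[B6] (row B6 above).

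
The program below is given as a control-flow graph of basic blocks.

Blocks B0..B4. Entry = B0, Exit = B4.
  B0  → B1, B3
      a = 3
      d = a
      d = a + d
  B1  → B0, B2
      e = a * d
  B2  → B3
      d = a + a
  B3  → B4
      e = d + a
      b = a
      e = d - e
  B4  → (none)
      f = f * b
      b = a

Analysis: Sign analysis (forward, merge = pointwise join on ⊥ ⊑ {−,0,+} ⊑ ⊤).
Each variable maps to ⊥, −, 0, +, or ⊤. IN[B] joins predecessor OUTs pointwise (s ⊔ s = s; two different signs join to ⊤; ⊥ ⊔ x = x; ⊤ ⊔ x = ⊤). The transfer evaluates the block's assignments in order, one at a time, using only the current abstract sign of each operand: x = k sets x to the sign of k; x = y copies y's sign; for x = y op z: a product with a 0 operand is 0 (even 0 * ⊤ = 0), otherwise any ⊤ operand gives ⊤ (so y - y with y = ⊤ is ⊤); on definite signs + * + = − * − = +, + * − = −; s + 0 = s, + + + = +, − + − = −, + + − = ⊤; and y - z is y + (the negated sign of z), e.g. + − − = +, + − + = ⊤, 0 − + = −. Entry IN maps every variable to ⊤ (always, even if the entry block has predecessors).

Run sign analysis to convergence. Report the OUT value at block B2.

Fixpoint table:
  B0:  IN=(all ⊤)  OUT={a:+, d:+; rest ⊤}
  B1:  IN={a:+, d:+; rest ⊤}  OUT={a:+, d:+, e:+; rest ⊤}
  B2:  IN={a:+, d:+, e:+; rest ⊤}  OUT={a:+, d:+, e:+; rest ⊤}
  B3:  IN={a:+, d:+; rest ⊤}  OUT={a:+, b:+, d:+; rest ⊤}
  B4:  IN={a:+, b:+, d:+; rest ⊤}  OUT={a:+, b:+, d:+; rest ⊤}

Merge at B2: IN[B2] = OUT[B1] = {a: +, b: ⊤, c: ⊤, d: +, e: +, f: ⊤}
Applying B2's transfer function to that IN value gives OUT[B2] (row B2 above).

Answer: {a: +, b: ⊤, c: ⊤, d: +, e: +, f: ⊤}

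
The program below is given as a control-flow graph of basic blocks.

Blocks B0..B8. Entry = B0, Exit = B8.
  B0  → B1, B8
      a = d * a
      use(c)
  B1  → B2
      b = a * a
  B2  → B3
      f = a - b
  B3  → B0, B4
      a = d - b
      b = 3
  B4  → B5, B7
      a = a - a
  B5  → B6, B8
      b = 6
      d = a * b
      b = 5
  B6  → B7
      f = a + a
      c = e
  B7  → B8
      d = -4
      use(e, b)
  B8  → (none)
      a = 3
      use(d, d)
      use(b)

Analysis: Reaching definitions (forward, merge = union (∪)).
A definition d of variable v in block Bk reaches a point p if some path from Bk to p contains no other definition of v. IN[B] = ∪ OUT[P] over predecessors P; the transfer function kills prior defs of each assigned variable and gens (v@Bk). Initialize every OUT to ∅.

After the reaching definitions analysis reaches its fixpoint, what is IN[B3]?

Answer: {a@B0, b@B1, f@B2}

Trace:
Fixpoint table:
  B0:   IN={a@B3, b@B3, f@B2}   OUT={a@B0, b@B3, f@B2}
  B1:   IN={a@B0, b@B3, f@B2}   OUT={a@B0, b@B1, f@B2}
  B2:   IN={a@B0, b@B1, f@B2}   OUT={a@B0, b@B1, f@B2}
  B3:   IN={a@B0, b@B1, f@B2}   OUT={a@B3, b@B3, f@B2}
  B4:   IN={a@B3, b@B3, f@B2}   OUT={a@B4, b@B3, f@B2}
  B5:   IN={a@B4, b@B3, f@B2}   OUT={a@B4, b@B5, d@B5, f@B2}
  B6:   IN={a@B4, b@B5, d@B5, f@B2}   OUT={a@B4, b@B5, c@B6, d@B5, f@B6}
  B7:   IN={a@B4, b@B3, b@B5, c@B6, d@B5, f@B2, f@B6}   OUT={a@B4, b@B3, b@B5, c@B6, d@B7, f@B2, f@B6}
  B8:   IN={a@B0, a@B4, b@B3, b@B5, c@B6, d@B5, d@B7, f@B2, f@B6}   OUT={a@B8, b@B3, b@B5, c@B6, d@B5, d@B7, f@B2, f@B6}

Merge at B3: IN[B3] = OUT[B2] = {a@B0, b@B1, f@B2}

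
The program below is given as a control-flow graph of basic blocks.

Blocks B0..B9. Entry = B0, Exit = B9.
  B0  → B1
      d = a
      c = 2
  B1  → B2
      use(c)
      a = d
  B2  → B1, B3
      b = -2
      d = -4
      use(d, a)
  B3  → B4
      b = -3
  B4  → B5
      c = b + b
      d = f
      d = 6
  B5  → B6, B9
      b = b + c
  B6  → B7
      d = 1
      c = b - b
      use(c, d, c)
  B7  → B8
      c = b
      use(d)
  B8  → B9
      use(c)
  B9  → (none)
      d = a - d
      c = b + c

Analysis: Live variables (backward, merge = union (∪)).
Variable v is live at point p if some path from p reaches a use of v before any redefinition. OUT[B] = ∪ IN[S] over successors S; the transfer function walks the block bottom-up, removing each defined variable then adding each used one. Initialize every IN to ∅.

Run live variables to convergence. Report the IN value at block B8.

Answer: {a, b, c, d}

Working:
Per-block solution:
  B0: | IN={a, f} | OUT={c, d, f}
  B1: | IN={c, d, f} | OUT={a, c, f}
  B2: | IN={a, c, f} | OUT={a, c, d, f}
  B3: | IN={a, f} | OUT={a, b, f}
  B4: | IN={a, b, f} | OUT={a, b, c, d}
  B5: | IN={a, b, c, d} | OUT={a, b, c, d}
  B6: | IN={a, b} | OUT={a, b, d}
  B7: | IN={a, b, d} | OUT={a, b, c, d}
  B8: | IN={a, b, c, d} | OUT={a, b, c, d}
  B9: | IN={a, b, c, d} | OUT={}

Merge at B8: OUT[B8] = IN[B9] = {a, b, c, d}
Applying B8's transfer function to that OUT value gives IN[B8] (row B8 above).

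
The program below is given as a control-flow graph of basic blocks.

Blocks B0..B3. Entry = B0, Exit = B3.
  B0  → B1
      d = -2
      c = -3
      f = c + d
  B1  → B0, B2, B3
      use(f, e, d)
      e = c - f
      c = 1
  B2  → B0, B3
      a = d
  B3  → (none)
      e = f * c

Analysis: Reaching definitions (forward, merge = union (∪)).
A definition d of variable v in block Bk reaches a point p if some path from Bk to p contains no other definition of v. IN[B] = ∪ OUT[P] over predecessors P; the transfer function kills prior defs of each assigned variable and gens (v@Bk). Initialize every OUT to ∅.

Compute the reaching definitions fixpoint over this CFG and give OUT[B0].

Answer: {a@B2, c@B0, d@B0, e@B1, f@B0}

Working:
Fixpoint table:
  B0:  IN={a@B2, c@B1, d@B0, e@B1, f@B0}  OUT={a@B2, c@B0, d@B0, e@B1, f@B0}
  B1:  IN={a@B2, c@B0, d@B0, e@B1, f@B0}  OUT={a@B2, c@B1, d@B0, e@B1, f@B0}
  B2:  IN={a@B2, c@B1, d@B0, e@B1, f@B0}  OUT={a@B2, c@B1, d@B0, e@B1, f@B0}
  B3:  IN={a@B2, c@B1, d@B0, e@B1, f@B0}  OUT={a@B2, c@B1, d@B0, e@B3, f@B0}

Merge at B0 (entry node, so the boundary value {} is joined with the incoming edge(s)): IN[B0] = {} ⊔ OUT[B1] ⊔ OUT[B2] = {a@B2, c@B1, d@B0, e@B1, f@B0}
Applying B0's transfer function to that IN value gives OUT[B0] (row B0 above).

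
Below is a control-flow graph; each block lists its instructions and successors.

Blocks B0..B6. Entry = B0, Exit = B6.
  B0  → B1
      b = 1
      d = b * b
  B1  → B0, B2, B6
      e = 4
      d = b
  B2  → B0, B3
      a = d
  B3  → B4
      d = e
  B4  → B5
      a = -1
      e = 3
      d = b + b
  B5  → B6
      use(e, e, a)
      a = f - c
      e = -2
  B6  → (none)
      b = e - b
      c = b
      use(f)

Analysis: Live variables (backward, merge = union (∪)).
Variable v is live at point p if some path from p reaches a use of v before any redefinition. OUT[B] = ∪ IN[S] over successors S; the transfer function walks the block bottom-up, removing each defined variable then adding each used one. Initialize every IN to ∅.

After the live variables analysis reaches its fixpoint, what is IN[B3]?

Per-block solution:
  B0: | IN={c, f} | OUT={b, c, f}
  B1: | IN={b, c, f} | OUT={b, c, d, e, f}
  B2: | IN={b, c, d, e, f} | OUT={b, c, e, f}
  B3: | IN={b, c, e, f} | OUT={b, c, f}
  B4: | IN={b, c, f} | OUT={a, b, c, e, f}
  B5: | IN={a, b, c, e, f} | OUT={b, e, f}
  B6: | IN={b, e, f} | OUT={}

Merge at B3: OUT[B3] = IN[B4] = {b, c, f}
Applying B3's transfer function to that OUT value gives IN[B3] (row B3 above).

Answer: {b, c, e, f}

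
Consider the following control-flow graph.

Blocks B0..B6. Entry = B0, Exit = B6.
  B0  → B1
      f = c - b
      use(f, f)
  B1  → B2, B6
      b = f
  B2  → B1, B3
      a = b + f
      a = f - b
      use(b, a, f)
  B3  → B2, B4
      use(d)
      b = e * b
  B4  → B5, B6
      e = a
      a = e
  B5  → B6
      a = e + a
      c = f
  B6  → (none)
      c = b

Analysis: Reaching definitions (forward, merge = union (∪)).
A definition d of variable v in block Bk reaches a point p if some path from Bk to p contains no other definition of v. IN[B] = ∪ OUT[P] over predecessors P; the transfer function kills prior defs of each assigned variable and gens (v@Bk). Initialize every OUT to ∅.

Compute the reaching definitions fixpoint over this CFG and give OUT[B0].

Converged values:
  B0:  IN={}  OUT={f@B0}
  B1:  IN={a@B2, b@B1, b@B3, f@B0}  OUT={a@B2, b@B1, f@B0}
  B2:  IN={a@B2, b@B1, b@B3, f@B0}  OUT={a@B2, b@B1, b@B3, f@B0}
  B3:  IN={a@B2, b@B1, b@B3, f@B0}  OUT={a@B2, b@B3, f@B0}
  B4:  IN={a@B2, b@B3, f@B0}  OUT={a@B4, b@B3, e@B4, f@B0}
  B5:  IN={a@B4, b@B3, e@B4, f@B0}  OUT={a@B5, b@B3, c@B5, e@B4, f@B0}
  B6:  IN={a@B2, a@B4, a@B5, b@B1, b@B3, c@B5, e@B4, f@B0}  OUT={a@B2, a@B4, a@B5, b@B1, b@B3, c@B6, e@B4, f@B0}

B0 is the boundary node: IN[B0] = {}
Applying B0's transfer function to that IN value gives OUT[B0] (row B0 above).

Answer: {f@B0}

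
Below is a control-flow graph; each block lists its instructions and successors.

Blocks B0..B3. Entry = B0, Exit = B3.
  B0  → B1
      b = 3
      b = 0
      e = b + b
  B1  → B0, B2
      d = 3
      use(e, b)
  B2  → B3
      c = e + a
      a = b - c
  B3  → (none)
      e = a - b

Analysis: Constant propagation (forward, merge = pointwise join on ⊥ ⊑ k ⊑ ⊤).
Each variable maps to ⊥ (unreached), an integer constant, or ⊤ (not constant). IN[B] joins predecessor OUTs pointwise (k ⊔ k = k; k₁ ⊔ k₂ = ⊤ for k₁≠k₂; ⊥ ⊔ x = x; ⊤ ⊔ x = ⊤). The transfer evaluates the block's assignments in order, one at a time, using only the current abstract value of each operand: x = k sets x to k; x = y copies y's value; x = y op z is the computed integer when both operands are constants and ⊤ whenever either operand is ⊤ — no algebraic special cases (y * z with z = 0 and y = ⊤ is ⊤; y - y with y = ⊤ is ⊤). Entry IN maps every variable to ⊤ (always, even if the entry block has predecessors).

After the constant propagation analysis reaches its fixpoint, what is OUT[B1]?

Converged values:
  B0: | IN=(all ⊤) | OUT={b:0, e:0; rest ⊤}
  B1: | IN={b:0, e:0; rest ⊤} | OUT={b:0, d:3, e:0; rest ⊤}
  B2: | IN={b:0, d:3, e:0; rest ⊤} | OUT={b:0, d:3, e:0; rest ⊤}
  B3: | IN={b:0, d:3, e:0; rest ⊤} | OUT={b:0, d:3; rest ⊤}

Merge at B1: IN[B1] = OUT[B0] = {a: ⊤, b: 0, c: ⊤, d: ⊤, e: 0, f: ⊤}
Applying B1's transfer function to that IN value gives OUT[B1] (row B1 above).

Answer: {a: ⊤, b: 0, c: ⊤, d: 3, e: 0, f: ⊤}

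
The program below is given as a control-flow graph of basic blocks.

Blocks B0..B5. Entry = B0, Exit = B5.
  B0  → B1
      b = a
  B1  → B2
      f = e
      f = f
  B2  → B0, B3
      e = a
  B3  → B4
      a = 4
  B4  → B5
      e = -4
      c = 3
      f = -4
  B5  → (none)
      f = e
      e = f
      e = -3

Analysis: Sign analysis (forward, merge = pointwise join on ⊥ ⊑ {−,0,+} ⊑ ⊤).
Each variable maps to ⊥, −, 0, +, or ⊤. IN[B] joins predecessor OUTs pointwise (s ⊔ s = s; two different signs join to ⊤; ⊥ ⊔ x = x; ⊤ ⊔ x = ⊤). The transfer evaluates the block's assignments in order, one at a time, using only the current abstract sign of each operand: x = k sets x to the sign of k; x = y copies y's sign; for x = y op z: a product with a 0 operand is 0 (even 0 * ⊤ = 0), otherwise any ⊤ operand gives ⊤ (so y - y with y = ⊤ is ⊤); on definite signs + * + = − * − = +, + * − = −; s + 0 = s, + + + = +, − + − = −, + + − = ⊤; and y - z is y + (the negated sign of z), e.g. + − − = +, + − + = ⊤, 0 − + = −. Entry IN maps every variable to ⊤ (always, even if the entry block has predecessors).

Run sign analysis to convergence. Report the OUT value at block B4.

Answer: {a: +, b: ⊤, c: +, d: ⊤, e: -, f: -}

Trace:
Fixpoint table:
  B0:   IN=(all ⊤)   OUT=(all ⊤)
  B1:   IN=(all ⊤)   OUT=(all ⊤)
  B2:   IN=(all ⊤)   OUT=(all ⊤)
  B3:   IN=(all ⊤)   OUT={a:+; rest ⊤}
  B4:   IN={a:+; rest ⊤}   OUT={a:+, c:+, e:-, f:-; rest ⊤}
  B5:   IN={a:+, c:+, e:-, f:-; rest ⊤}   OUT={a:+, c:+, e:-, f:-; rest ⊤}

Merge at B4: IN[B4] = OUT[B3] = {a: +, b: ⊤, c: ⊤, d: ⊤, e: ⊤, f: ⊤}
Applying B4's transfer function to that IN value gives OUT[B4] (row B4 above).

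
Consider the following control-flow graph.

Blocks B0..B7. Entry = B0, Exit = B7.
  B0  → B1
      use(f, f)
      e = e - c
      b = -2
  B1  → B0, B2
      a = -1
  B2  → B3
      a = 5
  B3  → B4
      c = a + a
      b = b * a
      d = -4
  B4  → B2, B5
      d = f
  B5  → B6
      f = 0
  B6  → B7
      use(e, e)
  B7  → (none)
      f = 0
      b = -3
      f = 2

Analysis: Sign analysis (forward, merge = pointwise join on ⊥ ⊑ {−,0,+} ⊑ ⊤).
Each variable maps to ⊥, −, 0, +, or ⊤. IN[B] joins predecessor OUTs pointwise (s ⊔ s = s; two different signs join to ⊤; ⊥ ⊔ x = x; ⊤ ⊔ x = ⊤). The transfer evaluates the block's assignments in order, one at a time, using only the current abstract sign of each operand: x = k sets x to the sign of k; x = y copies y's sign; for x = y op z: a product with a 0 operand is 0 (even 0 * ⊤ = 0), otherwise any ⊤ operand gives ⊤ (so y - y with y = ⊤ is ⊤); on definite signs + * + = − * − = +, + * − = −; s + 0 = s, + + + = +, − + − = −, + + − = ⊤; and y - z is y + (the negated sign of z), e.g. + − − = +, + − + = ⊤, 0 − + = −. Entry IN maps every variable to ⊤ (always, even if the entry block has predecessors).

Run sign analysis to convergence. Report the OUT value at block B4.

Answer: {a: +, b: -, c: +, d: ⊤, e: ⊤, f: ⊤}

Derivation:
Converged values:
  B0:   IN=(all ⊤)   OUT={b:-; rest ⊤}
  B1:   IN={b:-; rest ⊤}   OUT={a:-, b:-; rest ⊤}
  B2:   IN={b:-; rest ⊤}   OUT={a:+, b:-; rest ⊤}
  B3:   IN={a:+, b:-; rest ⊤}   OUT={a:+, b:-, c:+, d:-; rest ⊤}
  B4:   IN={a:+, b:-, c:+, d:-; rest ⊤}   OUT={a:+, b:-, c:+; rest ⊤}
  B5:   IN={a:+, b:-, c:+; rest ⊤}   OUT={a:+, b:-, c:+, f:0; rest ⊤}
  B6:   IN={a:+, b:-, c:+, f:0; rest ⊤}   OUT={a:+, b:-, c:+, f:0; rest ⊤}
  B7:   IN={a:+, b:-, c:+, f:0; rest ⊤}   OUT={a:+, b:-, c:+, f:+; rest ⊤}

Merge at B4: IN[B4] = OUT[B3] = {a: +, b: -, c: +, d: -, e: ⊤, f: ⊤}
Applying B4's transfer function to that IN value gives OUT[B4] (row B4 above).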